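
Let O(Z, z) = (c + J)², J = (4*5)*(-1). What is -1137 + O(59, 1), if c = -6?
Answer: -461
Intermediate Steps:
J = -20 (J = 20*(-1) = -20)
O(Z, z) = 676 (O(Z, z) = (-6 - 20)² = (-26)² = 676)
-1137 + O(59, 1) = -1137 + 676 = -461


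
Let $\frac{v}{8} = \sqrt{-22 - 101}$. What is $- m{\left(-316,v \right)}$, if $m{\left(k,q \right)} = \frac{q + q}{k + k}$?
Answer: $\frac{2 i \sqrt{123}}{79} \approx 0.28077 i$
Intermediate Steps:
$v = 8 i \sqrt{123}$ ($v = 8 \sqrt{-22 - 101} = 8 \sqrt{-123} = 8 i \sqrt{123} \approx 88.724 i$)
$m{\left(k,q \right)} = \frac{q}{k}$ ($m{\left(k,q \right)} = \frac{2 q}{2 k} = 2 q \frac{1}{2 k} = \frac{q}{k}$)
$- m{\left(-316,v \right)} = - \frac{8 i \sqrt{123}}{-316} = - \frac{8 i \sqrt{123} \left(-1\right)}{316} = - \frac{\left(-2\right) i \sqrt{123}}{79} = \frac{2 i \sqrt{123}}{79}$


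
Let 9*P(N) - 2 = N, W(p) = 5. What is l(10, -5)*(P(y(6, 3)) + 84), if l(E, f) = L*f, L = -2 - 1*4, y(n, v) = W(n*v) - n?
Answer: 7570/3 ≈ 2523.3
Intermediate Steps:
y(n, v) = 5 - n
P(N) = 2/9 + N/9
L = -6 (L = -2 - 4 = -6)
l(E, f) = -6*f
l(10, -5)*(P(y(6, 3)) + 84) = (-6*(-5))*((2/9 + (5 - 1*6)/9) + 84) = 30*((2/9 + (5 - 6)/9) + 84) = 30*((2/9 + (1/9)*(-1)) + 84) = 30*((2/9 - 1/9) + 84) = 30*(1/9 + 84) = 30*(757/9) = 7570/3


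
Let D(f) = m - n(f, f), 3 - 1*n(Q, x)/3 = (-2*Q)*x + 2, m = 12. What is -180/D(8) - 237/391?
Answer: -1233/9775 ≈ -0.12614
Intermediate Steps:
n(Q, x) = 3 + 6*Q*x (n(Q, x) = 9 - 3*((-2*Q)*x + 2) = 9 - 3*(-2*Q*x + 2) = 9 - 3*(2 - 2*Q*x) = 9 + (-6 + 6*Q*x) = 3 + 6*Q*x)
D(f) = 9 - 6*f² (D(f) = 12 - (3 + 6*f*f) = 12 - (3 + 6*f²) = 12 + (-3 - 6*f²) = 9 - 6*f²)
-180/D(8) - 237/391 = -180/(9 - 6*8²) - 237/391 = -180/(9 - 6*64) - 237*1/391 = -180/(9 - 384) - 237/391 = -180/(-375) - 237/391 = -180*(-1/375) - 237/391 = 12/25 - 237/391 = -1233/9775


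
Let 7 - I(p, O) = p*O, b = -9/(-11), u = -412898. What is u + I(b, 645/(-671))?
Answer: -3047542666/7381 ≈ -4.1289e+5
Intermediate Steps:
b = 9/11 (b = -9*(-1/11) = 9/11 ≈ 0.81818)
I(p, O) = 7 - O*p (I(p, O) = 7 - p*O = 7 - O*p)
u + I(b, 645/(-671)) = -412898 + (7 - 1*645/(-671)*9/11) = -412898 + (7 - 1*645*(-1/671)*9/11) = -412898 + (7 - 1*(-645/671)*9/11) = -412898 + (7 + 5805/7381) = -412898 + 57472/7381 = -3047542666/7381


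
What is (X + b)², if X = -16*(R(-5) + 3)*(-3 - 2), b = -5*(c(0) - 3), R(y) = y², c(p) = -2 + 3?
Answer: 5062500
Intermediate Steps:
c(p) = 1
b = 10 (b = -5*(1 - 3) = -5*(-2) = 10)
X = 2240 (X = -16*((-5)² + 3)*(-3 - 2) = -16*(25 + 3)*(-5) = -448*(-5) = -16*(-140) = 2240)
(X + b)² = (2240 + 10)² = 2250² = 5062500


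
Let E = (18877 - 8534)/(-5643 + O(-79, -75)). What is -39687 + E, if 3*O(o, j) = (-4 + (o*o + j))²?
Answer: -502084393792/12651105 ≈ -39687.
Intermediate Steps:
O(o, j) = (-4 + j + o²)²/3 (O(o, j) = (-4 + (o*o + j))²/3 = (-4 + (o² + j))²/3 = (-4 + (j + o²))²/3 = (-4 + j + o²)²/3)
E = 10343/12651105 (E = (18877 - 8534)/(-5643 + (-4 - 75 + (-79)²)²/3) = 10343/(-5643 + (-4 - 75 + 6241)²/3) = 10343/(-5643 + (⅓)*6162²) = 10343/(-5643 + (⅓)*37970244) = 10343/(-5643 + 12656748) = 10343/12651105 ≈ 0.00081756)
-39687 + E = -39687 + 10343/12651105 = -502084393792/12651105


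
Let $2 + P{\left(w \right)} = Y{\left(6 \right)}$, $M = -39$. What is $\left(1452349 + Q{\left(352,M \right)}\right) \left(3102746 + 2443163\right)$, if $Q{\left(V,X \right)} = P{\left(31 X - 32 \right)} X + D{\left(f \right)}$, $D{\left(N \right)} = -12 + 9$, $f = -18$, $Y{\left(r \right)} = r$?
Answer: $8053713590710$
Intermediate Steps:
$P{\left(w \right)} = 4$ ($P{\left(w \right)} = -2 + 6 = 4$)
$D{\left(N \right)} = -3$
$Q{\left(V,X \right)} = -3 + 4 X$ ($Q{\left(V,X \right)} = 4 X - 3 = -3 + 4 X$)
$\left(1452349 + Q{\left(352,M \right)}\right) \left(3102746 + 2443163\right) = \left(1452349 + \left(-3 + 4 \left(-39\right)\right)\right) \left(3102746 + 2443163\right) = \left(1452349 - 159\right) 5545909 = 1452190 \cdot 5545909 = 8053713590710$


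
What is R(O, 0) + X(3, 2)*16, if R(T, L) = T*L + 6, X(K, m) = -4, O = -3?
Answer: -58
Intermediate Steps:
R(T, L) = 6 + L*T (R(T, L) = L*T + 6 = 6 + L*T)
R(O, 0) + X(3, 2)*16 = (6 + 0*(-3)) - 4*16 = (6 + 0) - 64 = 6 - 64 = -58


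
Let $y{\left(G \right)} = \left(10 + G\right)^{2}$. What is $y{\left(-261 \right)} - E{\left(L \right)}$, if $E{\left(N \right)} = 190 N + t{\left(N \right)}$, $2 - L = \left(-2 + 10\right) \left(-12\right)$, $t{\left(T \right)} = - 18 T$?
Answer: $46145$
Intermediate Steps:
$L = 98$ ($L = 2 - \left(-2 + 10\right) \left(-12\right) = 2 - 8 \left(-12\right) = 2 - -96 = 2 + 96 = 98$)
$E{\left(N \right)} = 172 N$ ($E{\left(N \right)} = 190 N - 18 N = 172 N$)
$y{\left(-261 \right)} - E{\left(L \right)} = \left(10 - 261\right)^{2} - 172 \cdot 98 = \left(-251\right)^{2} - 16856 = 63001 - 16856 = 46145$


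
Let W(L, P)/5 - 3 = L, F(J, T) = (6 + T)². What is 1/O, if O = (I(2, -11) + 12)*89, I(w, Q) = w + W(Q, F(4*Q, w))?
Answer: -1/2314 ≈ -0.00043215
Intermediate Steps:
W(L, P) = 15 + 5*L
I(w, Q) = 15 + w + 5*Q (I(w, Q) = w + (15 + 5*Q) = 15 + w + 5*Q)
O = -2314 (O = ((15 + 2 + 5*(-11)) + 12)*89 = ((15 + 2 - 55) + 12)*89 = (-38 + 12)*89 = -26*89 = -2314)
1/O = 1/(-2314) = -1/2314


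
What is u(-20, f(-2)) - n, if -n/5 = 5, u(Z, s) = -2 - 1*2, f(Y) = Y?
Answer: 21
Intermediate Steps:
u(Z, s) = -4 (u(Z, s) = -2 - 2 = -4)
n = -25 (n = -5*5 = -25)
u(-20, f(-2)) - n = -4 - 1*(-25) = -4 + 25 = 21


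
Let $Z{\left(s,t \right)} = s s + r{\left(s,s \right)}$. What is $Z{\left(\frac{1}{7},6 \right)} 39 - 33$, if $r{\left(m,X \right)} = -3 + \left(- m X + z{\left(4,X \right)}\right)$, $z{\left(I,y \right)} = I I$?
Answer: $474$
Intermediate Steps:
$z{\left(I,y \right)} = I^{2}$
$r{\left(m,X \right)} = 13 - X m$ ($r{\left(m,X \right)} = -3 + \left(- m X + 4^{2}\right) = -3 - \left(-16 + X m\right) = 13 - X m$)
$Z{\left(s,t \right)} = 13$ ($Z{\left(s,t \right)} = s s - \left(-13 + s s\right) = s^{2} - \left(-13 + s^{2}\right) = 13$)
$Z{\left(\frac{1}{7},6 \right)} 39 - 33 = 13 \cdot 39 - 33 = 507 - 33 = 474$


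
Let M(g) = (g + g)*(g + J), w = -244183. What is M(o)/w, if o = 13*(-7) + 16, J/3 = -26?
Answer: -22950/244183 ≈ -0.093987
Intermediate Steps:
J = -78 (J = 3*(-26) = -78)
o = -75 (o = -91 + 16 = -75)
M(g) = 2*g*(-78 + g) (M(g) = (g + g)*(g - 78) = (2*g)*(-78 + g) = 2*g*(-78 + g))
M(o)/w = (2*(-75)*(-78 - 75))/(-244183) = (2*(-75)*(-153))*(-1/244183) = 22950*(-1/244183) = -22950/244183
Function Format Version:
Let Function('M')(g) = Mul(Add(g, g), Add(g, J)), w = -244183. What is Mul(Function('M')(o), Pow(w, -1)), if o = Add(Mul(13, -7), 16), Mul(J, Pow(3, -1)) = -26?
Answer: Rational(-22950, 244183) ≈ -0.093987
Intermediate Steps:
J = -78 (J = Mul(3, -26) = -78)
o = -75 (o = Add(-91, 16) = -75)
Function('M')(g) = Mul(2, g, Add(-78, g)) (Function('M')(g) = Mul(Add(g, g), Add(g, -78)) = Mul(Mul(2, g), Add(-78, g)) = Mul(2, g, Add(-78, g)))
Mul(Function('M')(o), Pow(w, -1)) = Mul(Mul(2, -75, Add(-78, -75)), Pow(-244183, -1)) = Mul(Mul(2, -75, -153), Rational(-1, 244183)) = Mul(22950, Rational(-1, 244183)) = Rational(-22950, 244183)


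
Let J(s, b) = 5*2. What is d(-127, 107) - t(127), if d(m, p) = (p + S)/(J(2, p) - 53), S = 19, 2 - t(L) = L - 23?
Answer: 4260/43 ≈ 99.070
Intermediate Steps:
t(L) = 25 - L (t(L) = 2 - (L - 23) = 2 - (-23 + L) = 2 + (23 - L) = 25 - L)
J(s, b) = 10
d(m, p) = -19/43 - p/43 (d(m, p) = (p + 19)/(10 - 53) = (19 + p)/(-43) = (19 + p)*(-1/43) = -19/43 - p/43)
d(-127, 107) - t(127) = (-19/43 - 1/43*107) - (25 - 1*127) = (-19/43 - 107/43) - (25 - 127) = -126/43 - 1*(-102) = -126/43 + 102 = 4260/43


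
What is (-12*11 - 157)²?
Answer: 83521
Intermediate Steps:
(-12*11 - 157)² = (-132 - 157)² = (-289)² = 83521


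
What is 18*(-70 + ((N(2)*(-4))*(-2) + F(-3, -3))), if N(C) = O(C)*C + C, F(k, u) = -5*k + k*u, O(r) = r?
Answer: 36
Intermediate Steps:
N(C) = C + C**2 (N(C) = C*C + C = C**2 + C = C + C**2)
18*(-70 + ((N(2)*(-4))*(-2) + F(-3, -3))) = 18*(-70 + (((2*(1 + 2))*(-4))*(-2) - 3*(-5 - 3))) = 18*(-70 + (((2*3)*(-4))*(-2) - 3*(-8))) = 18*(-70 + ((6*(-4))*(-2) + 24)) = 18*(-70 + (-24*(-2) + 24)) = 18*(-70 + (48 + 24)) = 18*(-70 + 72) = 18*2 = 36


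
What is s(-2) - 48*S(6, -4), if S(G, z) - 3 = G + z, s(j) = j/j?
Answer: -239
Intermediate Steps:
s(j) = 1
S(G, z) = 3 + G + z (S(G, z) = 3 + (G + z) = 3 + G + z)
s(-2) - 48*S(6, -4) = 1 - 48*(3 + 6 - 4) = 1 - 48*5 = 1 - 240 = -239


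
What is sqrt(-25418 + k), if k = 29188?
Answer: sqrt(3770) ≈ 61.400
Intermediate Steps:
sqrt(-25418 + k) = sqrt(-25418 + 29188) = sqrt(3770)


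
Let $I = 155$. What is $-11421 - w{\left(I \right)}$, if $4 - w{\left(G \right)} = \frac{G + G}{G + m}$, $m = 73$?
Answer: $- \frac{1302295}{114} \approx -11424.0$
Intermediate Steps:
$w{\left(G \right)} = 4 - \frac{2 G}{73 + G}$ ($w{\left(G \right)} = 4 - \frac{G + G}{G + 73} = 4 - \frac{2 G}{73 + G}$)
$-11421 - w{\left(I \right)} = -11421 - \frac{2 \left(146 + 155\right)}{73 + 155} = -11421 - 2 \cdot \frac{1}{228} \cdot 301 = -11421 - \frac{301}{114} = - \frac{1302295}{114}$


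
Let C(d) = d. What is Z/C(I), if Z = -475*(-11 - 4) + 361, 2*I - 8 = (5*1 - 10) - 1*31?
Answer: -3743/7 ≈ -534.71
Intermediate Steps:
I = -14 (I = 4 + ((5*1 - 10) - 1*31)/2 = 4 + ((5 - 10) - 31)/2 = 4 + (-5 - 31)/2 = 4 + (½)*(-36) = 4 - 18 = -14)
Z = 7486 (Z = -475*(-15) + 361 = 7125 + 361 = 7486)
Z/C(I) = 7486/(-14) = 7486*(-1/14) = -3743/7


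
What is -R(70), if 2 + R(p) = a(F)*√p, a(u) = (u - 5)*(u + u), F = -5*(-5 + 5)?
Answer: 2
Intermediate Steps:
F = 0 (F = -5*0 = 0)
a(u) = 2*u*(-5 + u) (a(u) = (-5 + u)*(2*u) = 2*u*(-5 + u))
R(p) = -2 (R(p) = -2 + (2*0*(-5 + 0))*√p = -2 + (2*0*(-5))*√p = -2 + 0*√p = -2 + 0 = -2)
-R(70) = -1*(-2) = 2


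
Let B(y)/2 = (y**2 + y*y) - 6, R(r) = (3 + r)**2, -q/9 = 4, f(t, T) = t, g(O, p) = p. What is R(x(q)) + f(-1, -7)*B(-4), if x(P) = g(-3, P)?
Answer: 1037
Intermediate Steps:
q = -36 (q = -9*4 = -36)
x(P) = P
B(y) = -12 + 4*y**2 (B(y) = 2*((y**2 + y*y) - 6) = 2*((y**2 + y**2) - 6) = 2*(2*y**2 - 6) = 2*(-6 + 2*y**2) = -12 + 4*y**2)
R(x(q)) + f(-1, -7)*B(-4) = (3 - 36)**2 - (-12 + 4*(-4)**2) = (-33)**2 - (-12 + 4*16) = 1089 - (-12 + 64) = 1089 - 1*52 = 1089 - 52 = 1037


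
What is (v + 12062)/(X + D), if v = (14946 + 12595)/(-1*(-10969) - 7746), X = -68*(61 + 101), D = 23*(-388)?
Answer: -38903367/64266620 ≈ -0.60534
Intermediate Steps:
D = -8924
X = -11016 (X = -68*162 = -1*11016 = -11016)
v = 27541/3223 (v = 27541/(10969 - 7746) = 27541/3223 ≈ 8.5452)
(v + 12062)/(X + D) = (27541/3223 + 12062)/(-11016 - 8924) = (38903367/3223)/(-19940) = (38903367/3223)*(-1/19940) = -38903367/64266620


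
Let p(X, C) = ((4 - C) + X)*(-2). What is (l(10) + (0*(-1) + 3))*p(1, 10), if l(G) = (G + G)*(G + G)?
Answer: 4030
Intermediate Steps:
l(G) = 4*G**2 (l(G) = (2*G)*(2*G) = 4*G**2)
p(X, C) = -8 - 2*X + 2*C (p(X, C) = (4 + X - C)*(-2) = -8 - 2*X + 2*C)
(l(10) + (0*(-1) + 3))*p(1, 10) = (4*10**2 + (0*(-1) + 3))*(-8 - 2*1 + 2*10) = (4*100 + (0 + 3))*(-8 - 2 + 20) = (400 + 3)*10 = 403*10 = 4030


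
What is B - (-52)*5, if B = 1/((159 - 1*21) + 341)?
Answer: 124541/479 ≈ 260.00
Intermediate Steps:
B = 1/479 (B = 1/((159 - 21) + 341) = 1/(138 + 341) = 1/479 ≈ 0.0020877)
B - (-52)*5 = 1/479 - (-52)*5 = 1/479 - 1*(-260) = 1/479 + 260 = 124541/479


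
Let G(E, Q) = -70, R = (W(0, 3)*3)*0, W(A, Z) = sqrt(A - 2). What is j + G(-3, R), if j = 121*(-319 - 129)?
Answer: -54278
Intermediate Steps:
W(A, Z) = sqrt(-2 + A)
R = 0 (R = (sqrt(-2 + 0)*3)*0 = (sqrt(-2)*3)*0 = ((I*sqrt(2))*3)*0 = (3*I*sqrt(2))*0 = 0)
j = -54208 (j = 121*(-448) = -54208)
j + G(-3, R) = -54208 - 70 = -54278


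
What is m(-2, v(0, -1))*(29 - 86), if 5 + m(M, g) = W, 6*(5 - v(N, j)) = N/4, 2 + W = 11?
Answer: -228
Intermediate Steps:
W = 9 (W = -2 + 11 = 9)
v(N, j) = 5 - N/24 (v(N, j) = 5 - N/(6*4) = 5 - N/24)
m(M, g) = 4 (m(M, g) = -5 + 9 = 4)
m(-2, v(0, -1))*(29 - 86) = 4*(29 - 86) = 4*(-57) = -228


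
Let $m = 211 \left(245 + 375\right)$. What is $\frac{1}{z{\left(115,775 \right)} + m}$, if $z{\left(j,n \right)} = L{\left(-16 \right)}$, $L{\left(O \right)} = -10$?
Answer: $\frac{1}{130810} \approx 7.6447 \cdot 10^{-6}$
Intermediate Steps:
$z{\left(j,n \right)} = -10$
$m = 130820$ ($m = 211 \cdot 620 = 130820$)
$\frac{1}{z{\left(115,775 \right)} + m} = \frac{1}{-10 + 130820} = \frac{1}{130810}$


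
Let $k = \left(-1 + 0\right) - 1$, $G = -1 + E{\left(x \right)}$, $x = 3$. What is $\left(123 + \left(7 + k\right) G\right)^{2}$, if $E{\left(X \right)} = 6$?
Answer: $21904$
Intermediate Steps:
$G = 5$ ($G = -1 + 6 = 5$)
$k = -2$ ($k = -1 - 1 = -2$)
$\left(123 + \left(7 + k\right) G\right)^{2} = \left(123 + \left(7 - 2\right) 5\right)^{2} = \left(123 + 5 \cdot 5\right)^{2} = \left(123 + 25\right)^{2} = 148^{2} = 21904$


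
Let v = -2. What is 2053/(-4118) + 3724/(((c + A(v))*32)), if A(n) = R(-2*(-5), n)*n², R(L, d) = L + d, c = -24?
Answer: 1851233/131776 ≈ 14.048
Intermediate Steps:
A(n) = n²*(10 + n) (A(n) = (-2*(-5) + n)*n² = (10 + n)*n² = n²*(10 + n))
2053/(-4118) + 3724/(((c + A(v))*32)) = 2053/(-4118) + 3724/(((-24 + (-2)²*(10 - 2))*32)) = 2053*(-1/4118) + 3724/(((-24 + 4*8)*32)) = -2053/4118 + 3724/(((-24 + 32)*32)) = -2053/4118 + 3724/((8*32)) = -2053/4118 + 3724/256 = -2053/4118 + 3724*(1/256) = -2053/4118 + 931/64 = 1851233/131776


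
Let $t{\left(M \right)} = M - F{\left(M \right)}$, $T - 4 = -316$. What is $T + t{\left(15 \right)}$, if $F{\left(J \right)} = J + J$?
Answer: $-327$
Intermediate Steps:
$T = -312$ ($T = 4 - 316 = -312$)
$F{\left(J \right)} = 2 J$
$t{\left(M \right)} = - M$ ($t{\left(M \right)} = M - 2 M = - M$)
$T + t{\left(15 \right)} = -312 - 15 = -327$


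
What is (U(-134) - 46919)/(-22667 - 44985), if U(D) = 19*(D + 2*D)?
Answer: 54557/67652 ≈ 0.80644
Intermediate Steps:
U(D) = 57*D (U(D) = 19*(3*D) = 57*D)
(U(-134) - 46919)/(-22667 - 44985) = (57*(-134) - 46919)/(-22667 - 44985) = (-7638 - 46919)/(-67652) = -54557*(-1/67652) = 54557/67652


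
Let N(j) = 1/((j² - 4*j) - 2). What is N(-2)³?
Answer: 1/1000 ≈ 0.0010000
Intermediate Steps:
N(j) = 1/(-2 + j² - 4*j)
N(-2)³ = (1/(-2 + (-2)² - 4*(-2)))³ = (1/(-2 + 4 + 8))³ = (1/10)³ = (⅒)³ = 1/1000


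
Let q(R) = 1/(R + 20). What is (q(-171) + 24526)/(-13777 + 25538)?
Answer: 3703425/1775911 ≈ 2.0854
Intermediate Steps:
q(R) = 1/(20 + R)
(q(-171) + 24526)/(-13777 + 25538) = (1/(20 - 171) + 24526)/(-13777 + 25538) = (1/(-151) + 24526)/11761 = (-1/151 + 24526)*(1/11761) = (3703425/151)*(1/11761) = 3703425/1775911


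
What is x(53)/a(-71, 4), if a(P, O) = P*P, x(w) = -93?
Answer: -93/5041 ≈ -0.018449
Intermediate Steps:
a(P, O) = P²
x(53)/a(-71, 4) = -93/((-71)²) = -93/5041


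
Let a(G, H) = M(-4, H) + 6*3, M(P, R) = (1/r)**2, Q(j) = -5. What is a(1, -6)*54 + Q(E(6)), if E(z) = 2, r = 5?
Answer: 24229/25 ≈ 969.16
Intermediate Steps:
M(P, R) = 1/25 (M(P, R) = (1/5)**2 = 1/25)
a(G, H) = 451/25 (a(G, H) = 1/25 + 6*3 = 1/25 + 18 = 451/25)
a(1, -6)*54 + Q(E(6)) = (451/25)*54 - 5 = 24354/25 - 5 = 24229/25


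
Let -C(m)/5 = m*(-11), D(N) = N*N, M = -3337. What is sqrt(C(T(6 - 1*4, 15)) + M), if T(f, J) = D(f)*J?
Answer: I*sqrt(37) ≈ 6.0828*I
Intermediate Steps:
D(N) = N**2
T(f, J) = J*f**2 (T(f, J) = f**2*J = J*f**2)
C(m) = 55*m (C(m) = -5*m*(-11) = -(-55)*m = 55*m)
sqrt(C(T(6 - 1*4, 15)) + M) = sqrt(55*(15*(6 - 1*4)**2) - 3337) = sqrt(55*(15*(6 - 4)**2) - 3337) = sqrt(55*(15*2**2) - 3337) = sqrt(55*(15*4) - 3337) = sqrt(55*60 - 3337) = sqrt(3300 - 3337) = sqrt(-37) = I*sqrt(37)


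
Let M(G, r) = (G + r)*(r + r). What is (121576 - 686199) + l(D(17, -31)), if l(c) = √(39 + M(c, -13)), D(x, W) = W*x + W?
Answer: -564623 + √14885 ≈ -5.6450e+5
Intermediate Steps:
M(G, r) = 2*r*(G + r) (M(G, r) = (G + r)*(2*r) = 2*r*(G + r))
D(x, W) = W + W*x
l(c) = √(377 - 26*c) (l(c) = √(39 + 2*(-13)*(c - 13)) = √(39 + 2*(-13)*(-13 + c)) = √(39 + (338 - 26*c)) = √(377 - 26*c))
(121576 - 686199) + l(D(17, -31)) = (121576 - 686199) + √(377 - (-806)*(1 + 17)) = -564623 + √(377 - (-806)*18) = -564623 + √(377 - 26*(-558)) = -564623 + √(377 + 14508) = -564623 + √14885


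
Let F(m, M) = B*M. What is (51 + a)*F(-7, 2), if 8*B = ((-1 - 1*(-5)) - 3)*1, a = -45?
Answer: 3/2 ≈ 1.5000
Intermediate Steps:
B = ⅛ (B = (((-1 - 1*(-5)) - 3)*1)/8 = (((-1 + 5) - 3)*1)/8 = ((4 - 3)*1)/8 = (1*1)/8 = (⅛)*1 = ⅛ ≈ 0.12500)
F(m, M) = M/8
(51 + a)*F(-7, 2) = (51 - 45)*((⅛)*2) = 6*(¼) = 3/2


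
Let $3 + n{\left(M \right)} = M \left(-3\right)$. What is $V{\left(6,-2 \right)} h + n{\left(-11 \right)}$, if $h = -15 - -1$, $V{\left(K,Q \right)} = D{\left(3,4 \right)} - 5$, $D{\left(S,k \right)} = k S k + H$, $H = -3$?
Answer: $-530$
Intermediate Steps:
$D{\left(S,k \right)} = -3 + S k^{2}$ ($D{\left(S,k \right)} = k S k - 3 = S k k - 3 = S k^{2} - 3 = -3 + S k^{2}$)
$n{\left(M \right)} = -3 - 3 M$ ($n{\left(M \right)} = -3 + M \left(-3\right) = -3 - 3 M$)
$V{\left(K,Q \right)} = 40$ ($V{\left(K,Q \right)} = \left(-3 + 3 \cdot 4^{2}\right) - 5 = \left(-3 + 3 \cdot 16\right) - 5 = \left(-3 + 48\right) - 5 = 45 - 5 = 40$)
$h = -14$ ($h = -15 + 1 = -14$)
$V{\left(6,-2 \right)} h + n{\left(-11 \right)} = 40 \left(-14\right) - -30 = -560 + \left(-3 + 33\right) = -560 + 30 = -530$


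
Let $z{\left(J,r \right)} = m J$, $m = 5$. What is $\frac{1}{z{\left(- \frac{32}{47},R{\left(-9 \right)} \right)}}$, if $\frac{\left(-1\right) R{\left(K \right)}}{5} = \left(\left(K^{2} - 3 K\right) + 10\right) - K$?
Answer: $- \frac{47}{160} \approx -0.29375$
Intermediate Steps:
$R{\left(K \right)} = -50 - 5 K^{2} + 20 K$ ($R{\left(K \right)} = - 5 \left(\left(\left(K^{2} - 3 K\right) + 10\right) - K\right) = - 5 \left(\left(10 + K^{2} - 3 K\right) - K\right) = - 5 \left(10 + K^{2} - 4 K\right) = -50 - 5 K^{2} + 20 K$)
$z{\left(J,r \right)} = 5 J$
$\frac{1}{z{\left(- \frac{32}{47},R{\left(-9 \right)} \right)}} = \frac{1}{5 \left(- \frac{32}{47}\right)} = \frac{1}{- \frac{160}{47}} = - \frac{47}{160}$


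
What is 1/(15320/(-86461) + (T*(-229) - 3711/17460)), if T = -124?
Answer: 503203020/14288756841263 ≈ 3.5217e-5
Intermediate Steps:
1/(15320/(-86461) + (T*(-229) - 3711/17460)) = 1/(15320/(-86461) + (-124*(-229) - 3711/17460)) = 1/(15320*(-1/86461) + (28396 - 3711/17460)) = 1/(-15320/86461 + (28396 - 1*1237/5820)) = 1/(-15320/86461 + (28396 - 1237/5820)) = 1/(-15320/86461 + 165263483/5820) = 1/(14288756841263/503203020) = 503203020/14288756841263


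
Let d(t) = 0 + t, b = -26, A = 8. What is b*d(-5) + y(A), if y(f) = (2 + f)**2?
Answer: 230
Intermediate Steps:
d(t) = t
b*d(-5) + y(A) = -26*(-5) + (2 + 8)**2 = 130 + 10**2 = 130 + 100 = 230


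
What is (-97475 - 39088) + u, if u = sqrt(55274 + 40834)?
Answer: -136563 + 2*sqrt(24027) ≈ -1.3625e+5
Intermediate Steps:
u = 2*sqrt(24027) (u = sqrt(96108) = 2*sqrt(24027) ≈ 310.01)
(-97475 - 39088) + u = (-97475 - 39088) + 2*sqrt(24027) = -136563 + 2*sqrt(24027)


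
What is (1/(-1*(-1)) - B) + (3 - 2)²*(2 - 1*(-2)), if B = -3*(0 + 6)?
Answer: 23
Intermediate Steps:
B = -18 (B = -3*6 = -18)
(1/(-1*(-1)) - B) + (3 - 2)²*(2 - 1*(-2)) = (1/(-1*(-1)) - 1*(-18)) + (3 - 2)²*(2 - 1*(-2)) = (-1*(-1) + 18) + 1²*(2 + 2) = (1 + 18) + 1*4 = 19 + 4 = 23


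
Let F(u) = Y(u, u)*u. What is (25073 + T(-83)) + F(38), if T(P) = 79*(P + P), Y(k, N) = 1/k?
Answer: 11960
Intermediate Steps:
Y(k, N) = 1/k
T(P) = 158*P (T(P) = 79*(2*P) = 158*P)
F(u) = 1 (F(u) = u/u = 1)
(25073 + T(-83)) + F(38) = (25073 + 158*(-83)) + 1 = (25073 - 13114) + 1 = 11959 + 1 = 11960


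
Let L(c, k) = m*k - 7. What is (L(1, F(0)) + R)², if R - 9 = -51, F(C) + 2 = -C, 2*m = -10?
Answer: 1521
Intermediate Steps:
m = -5 (m = (½)*(-10) = -5)
F(C) = -2 - C
L(c, k) = -7 - 5*k (L(c, k) = -5*k - 7 = -7 - 5*k)
R = -42 (R = 9 - 51 = -42)
(L(1, F(0)) + R)² = ((-7 - 5*(-2 - 1*0)) - 42)² = ((-7 - 5*(-2 + 0)) - 42)² = ((-7 - 5*(-2)) - 42)² = ((-7 + 10) - 42)² = (3 - 42)² = (-39)² = 1521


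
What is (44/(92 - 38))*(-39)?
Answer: -286/9 ≈ -31.778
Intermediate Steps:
(44/(92 - 38))*(-39) = (44/54)*(-39) = ((1/54)*44)*(-39) = (22/27)*(-39) = -286/9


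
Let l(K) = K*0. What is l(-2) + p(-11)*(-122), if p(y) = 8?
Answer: -976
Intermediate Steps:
l(K) = 0
l(-2) + p(-11)*(-122) = 0 + 8*(-122) = 0 - 976 = -976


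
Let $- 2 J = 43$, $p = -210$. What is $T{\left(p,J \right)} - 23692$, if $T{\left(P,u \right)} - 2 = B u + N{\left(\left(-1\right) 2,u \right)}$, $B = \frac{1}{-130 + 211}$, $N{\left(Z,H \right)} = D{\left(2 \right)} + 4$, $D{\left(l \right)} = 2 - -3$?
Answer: $- \frac{3836365}{162} \approx -23681.0$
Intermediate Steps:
$D{\left(l \right)} = 5$ ($D{\left(l \right)} = 2 + 3 = 5$)
$N{\left(Z,H \right)} = 9$ ($N{\left(Z,H \right)} = 5 + 4 = 9$)
$B = \frac{1}{81} \approx 0.012346$
$J = - \frac{43}{2}$ ($J = \left(- \frac{1}{2}\right) 43 = - \frac{43}{2} \approx -21.5$)
$T{\left(P,u \right)} = 11 + \frac{u}{81}$ ($T{\left(P,u \right)} = 2 + \left(\frac{u}{81} + 9\right) = 2 + \left(9 + \frac{u}{81}\right) = 11 + \frac{u}{81}$)
$T{\left(p,J \right)} - 23692 = \left(11 + \frac{1}{81} \left(- \frac{43}{2}\right)\right) - 23692 = \left(11 - \frac{43}{162}\right) - 23692 = \frac{1739}{162} - 23692 = - \frac{3836365}{162}$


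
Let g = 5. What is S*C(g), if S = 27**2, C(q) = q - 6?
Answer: -729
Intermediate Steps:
C(q) = -6 + q
S = 729
S*C(g) = 729*(-6 + 5) = 729*(-1) = -729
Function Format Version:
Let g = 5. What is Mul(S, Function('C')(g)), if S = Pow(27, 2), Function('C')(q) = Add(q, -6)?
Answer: -729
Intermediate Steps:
Function('C')(q) = Add(-6, q)
S = 729
Mul(S, Function('C')(g)) = Mul(729, Add(-6, 5)) = Mul(729, -1) = -729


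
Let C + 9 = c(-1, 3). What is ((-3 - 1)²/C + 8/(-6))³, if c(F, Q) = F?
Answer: -85184/3375 ≈ -25.240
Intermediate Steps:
C = -10 (C = -9 - 1 = -10)
((-3 - 1)²/C + 8/(-6))³ = ((-3 - 1)²/(-10) + 8/(-6))³ = ((-4)²*(-⅒) + 8*(-⅙))³ = (16*(-⅒) - 4/3)³ = (-8/5 - 4/3)³ = (-44/15)³ = -85184/3375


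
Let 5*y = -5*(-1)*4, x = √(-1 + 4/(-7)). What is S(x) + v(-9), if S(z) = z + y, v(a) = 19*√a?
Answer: 4 + 57*I + I*√77/7 ≈ 4.0 + 58.254*I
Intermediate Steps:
x = I*√77/7 (x = √(-1 + 4*(-⅐)) = √(-1 - 4/7) = √(-11/7) = I*√77/7 ≈ 1.2536*I)
y = 4 (y = (-5*(-1)*4)/5 = (5*4)/5 = (⅕)*20 = 4)
S(z) = 4 + z (S(z) = z + 4 = 4 + z)
S(x) + v(-9) = (4 + I*√77/7) + 19*√(-9) = (4 + I*√77/7) + 19*(3*I) = (4 + I*√77/7) + 57*I = 4 + 57*I + I*√77/7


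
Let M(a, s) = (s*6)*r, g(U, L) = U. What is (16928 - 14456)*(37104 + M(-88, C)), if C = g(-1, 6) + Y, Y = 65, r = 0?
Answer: 91721088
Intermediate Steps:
C = 64 (C = -1 + 65 = 64)
M(a, s) = 0 (M(a, s) = (s*6)*0 = (6*s)*0 = 0)
(16928 - 14456)*(37104 + M(-88, C)) = (16928 - 14456)*(37104 + 0) = 2472*37104 = 91721088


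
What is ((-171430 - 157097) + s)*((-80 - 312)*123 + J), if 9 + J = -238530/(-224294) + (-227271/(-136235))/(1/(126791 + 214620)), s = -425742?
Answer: -546160690522668122703/1388940595 ≈ -3.9322e+11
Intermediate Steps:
J = 791061878006307/1388940595 (J = -9 + (-238530/(-224294) + (-227271/(-136235))/(1/(126791 + 214620))) = -9 + (-238530*(-1/224294) + (-227271*(-1/136235))/(1/341411)) = -9 + (119265/112147 + 20661/(12385*(1/341411))) = -9 + (119265/112147 + (20661/12385)*341411) = -9 + (119265/112147 + 7053892671/12385) = -9 + 791074378471662/1388940595 = 791061878006307/1388940595 ≈ 5.6954e+5)
((-171430 - 157097) + s)*((-80 - 312)*123 + J) = ((-171430 - 157097) - 425742)*((-80 - 312)*123 + 791061878006307/1388940595) = (-328527 - 425742)*(-392*123 + 791061878006307/1388940595) = -754269*(-48216 + 791061878006307/1388940595) = -754269*724092718277787/1388940595 = -546160690522668122703/1388940595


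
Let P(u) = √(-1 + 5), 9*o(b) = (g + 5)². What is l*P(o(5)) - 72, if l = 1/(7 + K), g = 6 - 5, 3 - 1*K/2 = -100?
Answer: -15334/213 ≈ -71.991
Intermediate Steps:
K = 206 (K = 6 - 2*(-100) = 6 + 200 = 206)
g = 1
o(b) = 4 (o(b) = (1 + 5)²/9 = (⅑)*6² = (⅑)*36 = 4)
l = 1/213 (l = 1/(7 + 206) = 1/213 ≈ 0.0046948)
P(u) = 2 (P(u) = √4 = 2)
l*P(o(5)) - 72 = (1/213)*2 - 72 = 2/213 - 72 = -15334/213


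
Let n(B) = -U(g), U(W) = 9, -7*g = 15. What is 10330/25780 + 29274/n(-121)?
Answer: -25153025/7734 ≈ -3252.3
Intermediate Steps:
g = -15/7 (g = -⅐*15 = -15/7 ≈ -2.1429)
n(B) = -9 (n(B) = -1*9 = -9)
10330/25780 + 29274/n(-121) = 10330/25780 + 29274/(-9) = 10330*(1/25780) + 29274*(-⅑) = 1033/2578 - 9758/3 = -25153025/7734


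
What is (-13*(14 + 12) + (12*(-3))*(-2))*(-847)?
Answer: 225302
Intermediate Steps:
(-13*(14 + 12) + (12*(-3))*(-2))*(-847) = (-13*26 - 36*(-2))*(-847) = (-338 + 72)*(-847) = -266*(-847) = 225302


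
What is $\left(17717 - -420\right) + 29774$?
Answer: $47911$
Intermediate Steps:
$\left(17717 - -420\right) + 29774 = \left(17717 + 420\right) + 29774 = 18137 + 29774 = 47911$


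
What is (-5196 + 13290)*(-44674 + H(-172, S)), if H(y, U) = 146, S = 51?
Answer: -360409632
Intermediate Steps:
(-5196 + 13290)*(-44674 + H(-172, S)) = (-5196 + 13290)*(-44674 + 146) = 8094*(-44528) = -360409632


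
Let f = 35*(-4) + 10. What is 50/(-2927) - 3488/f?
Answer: 5101438/190255 ≈ 26.814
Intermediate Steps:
f = -130 (f = -140 + 10 = -130)
50/(-2927) - 3488/f = 50/(-2927) - 3488/(-130) = 50*(-1/2927) - 3488*(-1/130) = -50/2927 + 1744/65 = 5101438/190255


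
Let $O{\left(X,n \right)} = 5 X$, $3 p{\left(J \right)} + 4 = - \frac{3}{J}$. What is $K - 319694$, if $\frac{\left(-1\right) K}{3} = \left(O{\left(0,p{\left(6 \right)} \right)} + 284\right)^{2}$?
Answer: $-561662$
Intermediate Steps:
$p{\left(J \right)} = - \frac{4}{3} - \frac{1}{J}$ ($p{\left(J \right)} = - \frac{4}{3} + \frac{\left(-3\right) \frac{1}{J}}{3} = - \frac{4}{3} - \frac{1}{J}$)
$K = -241968$ ($K = - 3 \left(5 \cdot 0 + 284\right)^{2} = - 3 \left(0 + 284\right)^{2} = - 3 \cdot 284^{2} = \left(-3\right) 80656 = -241968$)
$K - 319694 = -241968 - 319694 = -561662$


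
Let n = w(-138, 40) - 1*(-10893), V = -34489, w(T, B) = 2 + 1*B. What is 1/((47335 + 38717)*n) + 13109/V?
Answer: -12335288695091/32453411625180 ≈ -0.38009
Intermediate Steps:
w(T, B) = 2 + B
n = 10935 (n = (2 + 40) - 1*(-10893) = 42 + 10893 = 10935)
1/((47335 + 38717)*n) + 13109/V = 1/((47335 + 38717)*10935) + 13109/(-34489) = (1/10935)/86052 + 13109*(-1/34489) = (1/86052)*(1/10935) - 13109/34489 = 1/940978620 - 13109/34489 = -12335288695091/32453411625180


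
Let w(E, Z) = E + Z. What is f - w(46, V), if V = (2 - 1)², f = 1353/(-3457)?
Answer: -163832/3457 ≈ -47.391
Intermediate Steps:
f = -1353/3457 (f = 1353*(-1/3457) = -1353/3457 ≈ -0.39138)
V = 1 (V = 1² = 1)
f - w(46, V) = -1353/3457 - (46 + 1) = -1353/3457 - 1*47 = -1353/3457 - 47 = -163832/3457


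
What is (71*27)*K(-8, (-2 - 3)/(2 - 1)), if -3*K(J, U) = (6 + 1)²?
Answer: -31311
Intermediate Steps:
K(J, U) = -49/3 (K(J, U) = -(6 + 1)²/3 = -⅓*7² = -⅓*49 = -49/3)
(71*27)*K(-8, (-2 - 3)/(2 - 1)) = (71*27)*(-49/3) = 1917*(-49/3) = -31311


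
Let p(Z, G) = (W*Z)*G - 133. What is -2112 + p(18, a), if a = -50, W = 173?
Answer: -157945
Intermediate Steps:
p(Z, G) = -133 + 173*G*Z (p(Z, G) = (173*Z)*G - 133 = 173*G*Z - 133 = -133 + 173*G*Z)
-2112 + p(18, a) = -2112 + (-133 + 173*(-50)*18) = -2112 + (-133 - 155700) = -2112 - 155833 = -157945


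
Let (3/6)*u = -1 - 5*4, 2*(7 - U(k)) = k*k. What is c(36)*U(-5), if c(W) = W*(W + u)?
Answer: 1188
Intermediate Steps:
U(k) = 7 - k²/2 (U(k) = 7 - k*k/2 = 7 - k²/2)
u = -42 (u = 2*(-1 - 5*4) = 2*(-1 - 20) = 2*(-21) = -42)
c(W) = W*(-42 + W) (c(W) = W*(W - 42) = W*(-42 + W))
c(36)*U(-5) = (36*(-42 + 36))*(7 - ½*(-5)²) = (36*(-6))*(7 - ½*25) = -216*(7 - 25/2) = -216*(-11/2) = 1188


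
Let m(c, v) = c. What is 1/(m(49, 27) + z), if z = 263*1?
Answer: 1/312 ≈ 0.0032051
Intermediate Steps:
z = 263
1/(m(49, 27) + z) = 1/(49 + 263) = 1/312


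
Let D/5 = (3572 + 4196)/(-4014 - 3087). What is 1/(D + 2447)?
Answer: 7101/17337307 ≈ 0.00040958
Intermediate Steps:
D = -38840/7101 (D = 5*((3572 + 4196)/(-4014 - 3087)) = 5*(7768/(-7101)) = 5*(7768*(-1/7101)) = 5*(-7768/7101) = -38840/7101 ≈ -5.4697)
1/(D + 2447) = 1/(-38840/7101 + 2447) = 1/(17337307/7101) = 7101/17337307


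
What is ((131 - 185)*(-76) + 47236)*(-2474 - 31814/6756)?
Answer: -214936937930/1689 ≈ -1.2726e+8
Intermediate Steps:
((131 - 185)*(-76) + 47236)*(-2474 - 31814/6756) = (-54*(-76) + 47236)*(-2474 - 31814*1/6756) = (4104 + 47236)*(-2474 - 15907/3378) = 51340*(-8373079/3378) = -214936937930/1689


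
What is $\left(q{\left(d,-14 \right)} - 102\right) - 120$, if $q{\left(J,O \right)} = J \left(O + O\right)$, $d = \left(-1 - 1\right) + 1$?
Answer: $-194$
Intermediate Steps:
$d = -1$ ($d = -2 + 1 = -1$)
$q{\left(J,O \right)} = 2 J O$ ($q{\left(J,O \right)} = J 2 O = 2 J O$)
$\left(q{\left(d,-14 \right)} - 102\right) - 120 = \left(2 \left(-1\right) \left(-14\right) - 102\right) - 120 = \left(28 - 102\right) - 120 = -74 - 120 = -194$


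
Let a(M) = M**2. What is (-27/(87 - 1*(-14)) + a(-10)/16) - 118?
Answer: -45255/404 ≈ -112.02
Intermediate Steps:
(-27/(87 - 1*(-14)) + a(-10)/16) - 118 = (-27/(87 - 1*(-14)) + (-10)**2/16) - 118 = (-27/(87 + 14) + 100*(1/16)) - 118 = (-27/101 + 25/4) - 118 = 2417/404 - 118 = -45255/404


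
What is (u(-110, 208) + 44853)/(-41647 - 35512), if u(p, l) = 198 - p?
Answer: -45161/77159 ≈ -0.58530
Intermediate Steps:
(u(-110, 208) + 44853)/(-41647 - 35512) = ((198 - 1*(-110)) + 44853)/(-41647 - 35512) = ((198 + 110) + 44853)/(-77159) = (308 + 44853)*(-1/77159) = 45161*(-1/77159) = -45161/77159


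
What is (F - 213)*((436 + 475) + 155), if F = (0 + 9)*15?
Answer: -83148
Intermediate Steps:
F = 135 (F = 9*15 = 135)
(F - 213)*((436 + 475) + 155) = (135 - 213)*((436 + 475) + 155) = -78*(911 + 155) = -78*1066 = -83148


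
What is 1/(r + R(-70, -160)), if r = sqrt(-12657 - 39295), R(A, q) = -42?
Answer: -21/26858 - I*sqrt(3247)/13429 ≈ -0.00078189 - 0.0042432*I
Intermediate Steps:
r = 4*I*sqrt(3247) (r = sqrt(-51952) = 4*I*sqrt(3247) ≈ 227.93*I)
1/(r + R(-70, -160)) = 1/(4*I*sqrt(3247) - 42) = 1/(-42 + 4*I*sqrt(3247))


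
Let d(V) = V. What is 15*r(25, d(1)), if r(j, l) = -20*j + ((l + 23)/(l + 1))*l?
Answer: -7320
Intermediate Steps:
r(j, l) = -20*j + l*(23 + l)/(1 + l) (r(j, l) = -20*j + ((23 + l)/(1 + l))*l = -20*j + l*(23 + l)/(1 + l))
15*r(25, d(1)) = 15*((1**2 - 20*25 + 23*1 - 20*25*1)/(1 + 1)) = 15*((1 - 500 + 23 - 500)/2) = 15*((1/2)*(-976)) = 15*(-488) = -7320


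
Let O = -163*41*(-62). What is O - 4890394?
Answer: -4476048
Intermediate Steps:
O = 414346 (O = -6683*(-62) = 414346)
O - 4890394 = 414346 - 4890394 = -4476048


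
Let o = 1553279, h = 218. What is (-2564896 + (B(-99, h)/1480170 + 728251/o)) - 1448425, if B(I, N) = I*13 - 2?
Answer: -9227093371043238991/2299116977430 ≈ -4.0133e+6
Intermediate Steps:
B(I, N) = -2 + 13*I (B(I, N) = 13*I - 2 = -2 + 13*I)
(-2564896 + (B(-99, h)/1480170 + 728251/o)) - 1448425 = (-2564896 + ((-2 + 13*(-99))/1480170 + 728251/1553279)) - 1448425 = (-2564896 + ((-2 - 1287)*(1/1480170) + 728251*(1/1553279))) - 1448425 = (-2564896 + (-1289*1/1480170 + 728251/1553279)) - 1448425 = (-2564896 + (-1289/1480170 + 728251/1553279)) - 1448425 = (-2564896 + 1075933106039/2299116977430) - 1448425 = -5896994863009191241/2299116977430 - 1448425 = -9227093371043238991/2299116977430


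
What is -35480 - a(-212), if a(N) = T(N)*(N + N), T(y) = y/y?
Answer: -35056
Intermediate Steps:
T(y) = 1
a(N) = 2*N (a(N) = 1*(N + N) = 1*(2*N) = 2*N)
-35480 - a(-212) = -35480 - 2*(-212) = -35480 - 1*(-424) = -35480 + 424 = -35056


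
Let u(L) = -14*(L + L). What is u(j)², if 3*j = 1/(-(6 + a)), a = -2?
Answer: 49/9 ≈ 5.4444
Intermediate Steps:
j = -1/12 (j = 1/(3*((-(6 - 2)))) = 1/(3*((-1*4))) = (⅓)/(-4) = (⅓)*(-¼) = -1/12 ≈ -0.083333)
u(L) = -28*L
u(j)² = (-28*(-1/12))² = (7/3)² = 49/9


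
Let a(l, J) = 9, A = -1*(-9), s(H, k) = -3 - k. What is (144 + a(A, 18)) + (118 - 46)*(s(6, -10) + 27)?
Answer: 2601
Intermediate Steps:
A = 9
(144 + a(A, 18)) + (118 - 46)*(s(6, -10) + 27) = (144 + 9) + (118 - 46)*((-3 - 1*(-10)) + 27) = 153 + 72*((-3 + 10) + 27) = 153 + 72*(7 + 27) = 153 + 72*34 = 153 + 2448 = 2601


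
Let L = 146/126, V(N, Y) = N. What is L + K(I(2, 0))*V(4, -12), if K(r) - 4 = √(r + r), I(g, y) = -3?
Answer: 1081/63 + 4*I*√6 ≈ 17.159 + 9.798*I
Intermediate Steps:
L = 73/63 (L = 146*(1/126) = 73/63 ≈ 1.1587)
K(r) = 4 + √2*√r (K(r) = 4 + √(r + r) = 4 + √(2*r) = 4 + √2*√r)
L + K(I(2, 0))*V(4, -12) = 73/63 + (4 + √2*√(-3))*4 = 73/63 + (4 + √2*(I*√3))*4 = 73/63 + (4 + I*√6)*4 = 73/63 + (16 + 4*I*√6) = 1081/63 + 4*I*√6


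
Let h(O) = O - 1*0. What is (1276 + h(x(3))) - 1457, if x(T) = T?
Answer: -178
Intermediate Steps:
h(O) = O (h(O) = O + 0 = O)
(1276 + h(x(3))) - 1457 = (1276 + 3) - 1457 = 1279 - 1457 = -178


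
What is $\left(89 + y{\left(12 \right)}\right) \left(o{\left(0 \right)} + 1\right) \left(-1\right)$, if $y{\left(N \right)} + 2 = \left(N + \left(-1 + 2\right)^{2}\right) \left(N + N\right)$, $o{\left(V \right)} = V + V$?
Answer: $-399$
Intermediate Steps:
$o{\left(V \right)} = 2 V$
$y{\left(N \right)} = -2 + 2 N \left(1 + N\right)$ ($y{\left(N \right)} = -2 + \left(N + \left(-1 + 2\right)^{2}\right) \left(N + N\right) = -2 + \left(N + 1^{2}\right) 2 N = -2 + \left(N + 1\right) 2 N = -2 + \left(1 + N\right) 2 N = -2 + 2 N \left(1 + N\right)$)
$\left(89 + y{\left(12 \right)}\right) \left(o{\left(0 \right)} + 1\right) \left(-1\right) = \left(89 + \left(-2 + 2 \cdot 12 + 2 \cdot 12^{2}\right)\right) \left(2 \cdot 0 + 1\right) \left(-1\right) = \left(89 + \left(-2 + 24 + 2 \cdot 144\right)\right) \left(0 + 1\right) \left(-1\right) = \left(89 + \left(-2 + 24 + 288\right)\right) 1 \left(-1\right) = \left(89 + 310\right) \left(-1\right) = 399 \left(-1\right) = -399$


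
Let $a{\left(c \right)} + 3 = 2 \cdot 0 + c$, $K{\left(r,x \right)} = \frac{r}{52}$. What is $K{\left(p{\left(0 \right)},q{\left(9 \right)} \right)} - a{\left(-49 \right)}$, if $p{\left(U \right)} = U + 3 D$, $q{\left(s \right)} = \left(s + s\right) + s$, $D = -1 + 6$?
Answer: $\frac{2719}{52} \approx 52.288$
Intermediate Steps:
$D = 5$
$q{\left(s \right)} = 3 s$ ($q{\left(s \right)} = 2 s + s = 3 s$)
$p{\left(U \right)} = 15 + U$ ($p{\left(U \right)} = U + 3 \cdot 5 = U + 15 = 15 + U$)
$K{\left(r,x \right)} = \frac{r}{52}$ ($K{\left(r,x \right)} = r \frac{1}{52} = \frac{r}{52}$)
$a{\left(c \right)} = -3 + c$ ($a{\left(c \right)} = -3 + \left(2 \cdot 0 + c\right) = -3 + \left(0 + c\right) = -3 + c$)
$K{\left(p{\left(0 \right)},q{\left(9 \right)} \right)} - a{\left(-49 \right)} = \frac{15 + 0}{52} - \left(-3 - 49\right) = \frac{1}{52} \cdot 15 - -52 = \frac{15}{52} + 52 = \frac{2719}{52}$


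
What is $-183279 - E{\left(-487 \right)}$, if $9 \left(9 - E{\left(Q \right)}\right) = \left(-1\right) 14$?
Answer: $- \frac{1649606}{9} \approx -1.8329 \cdot 10^{5}$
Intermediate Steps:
$E{\left(Q \right)} = \frac{95}{9}$ ($E{\left(Q \right)} = 9 - \frac{\left(-1\right) 14}{9} = 9 - - \frac{14}{9} = 9 + \frac{14}{9} = \frac{95}{9}$)
$-183279 - E{\left(-487 \right)} = -183279 - \frac{95}{9} = - \frac{1649606}{9}$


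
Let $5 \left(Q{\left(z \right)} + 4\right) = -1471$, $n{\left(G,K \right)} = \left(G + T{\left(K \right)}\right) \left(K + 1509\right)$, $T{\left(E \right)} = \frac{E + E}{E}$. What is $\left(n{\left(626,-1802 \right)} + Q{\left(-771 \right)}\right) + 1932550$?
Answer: $\frac{8741239}{5} \approx 1.7482 \cdot 10^{6}$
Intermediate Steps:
$T{\left(E \right)} = 2$ ($T{\left(E \right)} = \frac{2 E}{E} = 2$)
$n{\left(G,K \right)} = \left(2 + G\right) \left(1509 + K\right)$ ($n{\left(G,K \right)} = \left(G + 2\right) \left(K + 1509\right) = \left(2 + G\right) \left(1509 + K\right)$)
$Q{\left(z \right)} = - \frac{1491}{5}$ ($Q{\left(z \right)} = -4 + \frac{1}{5} \left(-1471\right) = -4 - \frac{1471}{5} = - \frac{1491}{5}$)
$\left(n{\left(626,-1802 \right)} + Q{\left(-771 \right)}\right) + 1932550 = \left(\left(3018 + 2 \left(-1802\right) + 1509 \cdot 626 + 626 \left(-1802\right)\right) - \frac{1491}{5}\right) + 1932550 = \left(\left(3018 - 3604 + 944634 - 1128052\right) - \frac{1491}{5}\right) + 1932550 = \left(-184004 - \frac{1491}{5}\right) + 1932550 = - \frac{921511}{5} + 1932550 = \frac{8741239}{5}$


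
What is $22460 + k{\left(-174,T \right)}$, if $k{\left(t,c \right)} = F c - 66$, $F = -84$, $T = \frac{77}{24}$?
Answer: $\frac{44249}{2} \approx 22125.0$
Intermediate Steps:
$T = \frac{77}{24}$ ($T = 77 \cdot \frac{1}{24} = \frac{77}{24} \approx 3.2083$)
$k{\left(t,c \right)} = -66 - 84 c$ ($k{\left(t,c \right)} = - 84 c - 66 = -66 - 84 c$)
$22460 + k{\left(-174,T \right)} = 22460 - \frac{671}{2} = \frac{44249}{2}$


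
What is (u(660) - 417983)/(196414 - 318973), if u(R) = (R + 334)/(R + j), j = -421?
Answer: 33298981/9763867 ≈ 3.4104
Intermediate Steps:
u(R) = (334 + R)/(-421 + R) (u(R) = (R + 334)/(R - 421) = (334 + R)/(-421 + R))
(u(660) - 417983)/(196414 - 318973) = ((334 + 660)/(-421 + 660) - 417983)/(196414 - 318973) = (994/239 - 417983)/(-122559) = ((1/239)*994 - 417983)*(-1/122559) = (994/239 - 417983)*(-1/122559) = -99896943/239*(-1/122559) = 33298981/9763867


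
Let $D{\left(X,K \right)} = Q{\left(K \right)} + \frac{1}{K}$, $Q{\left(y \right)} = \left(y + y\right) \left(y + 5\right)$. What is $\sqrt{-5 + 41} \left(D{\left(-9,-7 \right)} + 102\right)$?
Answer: $\frac{5454}{7} \approx 779.14$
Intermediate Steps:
$Q{\left(y \right)} = 2 y \left(5 + y\right)$
$D{\left(X,K \right)} = \frac{1}{K} + 2 K \left(5 + K\right)$ ($D{\left(X,K \right)} = 2 K \left(5 + K\right) + \frac{1}{K} = \frac{1}{K} + 2 K \left(5 + K\right)$)
$\sqrt{-5 + 41} \left(D{\left(-9,-7 \right)} + 102\right) = \sqrt{-5 + 41} \left(\frac{1 + 2 \left(-7\right)^{2} \left(5 - 7\right)}{-7} + 102\right) = \sqrt{36} \left(- \frac{1 + 2 \cdot 49 \left(-2\right)}{7} + 102\right) = 6 \left(- \frac{1 - 196}{7} + 102\right) = 6 \left(\left(- \frac{1}{7}\right) \left(-195\right) + 102\right) = 6 \left(\frac{195}{7} + 102\right) = 6 \cdot \frac{909}{7} = \frac{5454}{7}$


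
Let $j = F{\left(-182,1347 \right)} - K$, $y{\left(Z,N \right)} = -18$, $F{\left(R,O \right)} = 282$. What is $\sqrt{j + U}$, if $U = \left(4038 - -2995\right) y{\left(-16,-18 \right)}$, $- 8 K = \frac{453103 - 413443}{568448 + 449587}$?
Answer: $\frac{i \sqrt{258585981607790}}{45246} \approx 355.4 i$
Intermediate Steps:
$K = - \frac{661}{135738}$ ($K = - \frac{\left(453103 - 413443\right) \frac{1}{568448 + 449587}}{8} = - \frac{39660 \cdot \frac{1}{1018035}}{8} = \left(- \frac{1}{8}\right) \frac{2644}{67869} = - \frac{661}{135738} \approx -0.0048697$)
$j = \frac{38278777}{135738}$ ($j = 282 - - \frac{661}{135738} = 282 + \frac{661}{135738} = \frac{38278777}{135738} \approx 282.0$)
$U = -126594$ ($U = \left(4038 - -2995\right) \left(-18\right) = \left(4038 + 2995\right) \left(-18\right) = 7033 \left(-18\right) = -126594$)
$\sqrt{j + U} = \sqrt{\frac{38278777}{135738} - 126594} = \sqrt{- \frac{17145337595}{135738}} = \frac{i \sqrt{258585981607790}}{45246}$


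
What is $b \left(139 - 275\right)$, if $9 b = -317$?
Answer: $\frac{43112}{9} \approx 4790.2$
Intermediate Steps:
$b = - \frac{317}{9}$ ($b = \frac{1}{9} \left(-317\right) = - \frac{317}{9} \approx -35.222$)
$b \left(139 - 275\right) = - \frac{317 \left(139 - 275\right)}{9} = \left(- \frac{317}{9}\right) \left(-136\right) = \frac{43112}{9}$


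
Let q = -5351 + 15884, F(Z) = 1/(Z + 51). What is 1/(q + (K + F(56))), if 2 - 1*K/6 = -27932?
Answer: 107/19060660 ≈ 5.6137e-6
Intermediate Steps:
K = 167604 (K = 12 - 6*(-27932) = 12 + 167592 = 167604)
F(Z) = 1/(51 + Z)
q = 10533
1/(q + (K + F(56))) = 1/(10533 + (167604 + 1/(51 + 56))) = 1/(10533 + (167604 + 1/107)) = 1/(10533 + 17933629/107) = 1/(19060660/107) = 107/19060660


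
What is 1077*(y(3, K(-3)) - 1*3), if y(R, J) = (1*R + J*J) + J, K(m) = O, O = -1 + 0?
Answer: 0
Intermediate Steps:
O = -1
K(m) = -1
y(R, J) = J + R + J**2 (y(R, J) = (R + J**2) + J = J + R + J**2)
1077*(y(3, K(-3)) - 1*3) = 1077*((-1 + 3 + (-1)**2) - 1*3) = 1077*((-1 + 3 + 1) - 3) = 1077*(3 - 3) = 1077*0 = 0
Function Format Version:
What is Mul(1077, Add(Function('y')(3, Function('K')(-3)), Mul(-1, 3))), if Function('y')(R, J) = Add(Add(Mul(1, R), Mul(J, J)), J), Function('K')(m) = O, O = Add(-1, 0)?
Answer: 0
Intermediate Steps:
O = -1
Function('K')(m) = -1
Function('y')(R, J) = Add(J, R, Pow(J, 2)) (Function('y')(R, J) = Add(Add(R, Pow(J, 2)), J) = Add(J, R, Pow(J, 2)))
Mul(1077, Add(Function('y')(3, Function('K')(-3)), Mul(-1, 3))) = Mul(1077, Add(Add(-1, 3, Pow(-1, 2)), Mul(-1, 3))) = Mul(1077, Add(Add(-1, 3, 1), -3)) = Mul(1077, Add(3, -3)) = Mul(1077, 0) = 0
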